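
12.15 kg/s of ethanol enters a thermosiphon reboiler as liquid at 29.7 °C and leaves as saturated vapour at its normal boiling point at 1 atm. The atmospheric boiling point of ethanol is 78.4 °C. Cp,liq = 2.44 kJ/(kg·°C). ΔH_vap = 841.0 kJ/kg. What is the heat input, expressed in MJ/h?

Q = 42000 MJ/h

liquid 29.7→78.4 °C: 118.83 kJ/kg
vaporisation at 78.4 °C: 841 kJ/kg
Δh = 118.83 + 841 = 959.83 kJ/kg
Q = ṁ·Δh = 12.15 kg/s × 959.83 kJ/kg = 11662 kJ/s
|Q| = 11662 kW = 41983 MJ/h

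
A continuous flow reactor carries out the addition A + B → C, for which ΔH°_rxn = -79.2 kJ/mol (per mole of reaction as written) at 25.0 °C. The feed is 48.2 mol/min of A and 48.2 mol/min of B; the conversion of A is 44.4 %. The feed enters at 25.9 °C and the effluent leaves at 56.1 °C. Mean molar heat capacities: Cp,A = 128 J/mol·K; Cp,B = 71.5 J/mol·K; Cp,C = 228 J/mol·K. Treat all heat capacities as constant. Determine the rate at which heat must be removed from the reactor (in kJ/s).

Q_out = 23.1 kJ/s

Extent of reaction ξ = 0.444 × 48.2 = 21.401 mol/min
Reaction term: ξ·ΔH°_rxn = 21.401 × -79.2 = -1694.9 kJ/min
Sensible, feed 25.9→25 °C: -8.6543 kJ/min
Outlet flows (mol/min): A 26.799, B 26.799, C 21.401
Sensible, products 25→56.1 °C: 318.02 kJ/min
Q = ΔH = -1385.6 kJ/min = -23.093 kW
Heat removed = 23.093 kJ/s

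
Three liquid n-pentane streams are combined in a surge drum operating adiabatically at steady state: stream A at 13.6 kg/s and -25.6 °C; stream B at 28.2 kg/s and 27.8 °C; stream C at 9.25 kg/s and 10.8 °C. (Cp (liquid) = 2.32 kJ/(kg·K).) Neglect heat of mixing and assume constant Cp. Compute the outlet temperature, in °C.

T_out = 10.5 °C

No heat crosses the boundary, so H_out = H_in.
T_out = Σ ṁᵢCp,ᵢTᵢ / Σ ṁᵢCp,ᵢ
      = 1242.8 / 118.44 = 10.494 °C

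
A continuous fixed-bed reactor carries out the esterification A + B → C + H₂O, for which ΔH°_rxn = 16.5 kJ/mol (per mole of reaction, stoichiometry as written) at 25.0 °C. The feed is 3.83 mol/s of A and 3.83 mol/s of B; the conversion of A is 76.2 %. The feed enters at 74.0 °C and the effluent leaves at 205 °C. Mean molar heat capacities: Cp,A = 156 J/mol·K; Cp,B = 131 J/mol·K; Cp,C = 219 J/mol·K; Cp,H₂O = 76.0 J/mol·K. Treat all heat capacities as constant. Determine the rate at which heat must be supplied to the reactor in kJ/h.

Q_in = 707000 kJ/h

Extent of reaction ξ = 0.762 × 3.83 = 2.9185 mol/s
Reaction term: ξ·ΔH°_rxn = 2.9185 × 16.5 = 48.155 kJ/s
Sensible, feed 74.0→25 °C: -53.861 kJ/s
Outlet flows (mol/s): A 0.91154, B 0.91154, C 2.9185, H₂O 2.9185
Sensible, products 25→205 °C: 202.06 kJ/s
Q = ΔH = 196.35 kJ/s = 196.35 kW
Heat supplied = 706870 kJ/h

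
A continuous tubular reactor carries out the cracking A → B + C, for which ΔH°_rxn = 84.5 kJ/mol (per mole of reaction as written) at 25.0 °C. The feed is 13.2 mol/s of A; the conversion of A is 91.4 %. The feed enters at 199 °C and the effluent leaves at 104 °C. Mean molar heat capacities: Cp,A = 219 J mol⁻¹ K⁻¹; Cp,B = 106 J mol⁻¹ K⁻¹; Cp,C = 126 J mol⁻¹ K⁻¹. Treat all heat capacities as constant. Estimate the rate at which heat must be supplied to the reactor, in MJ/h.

Extent of reaction ξ = 0.914 × 13.2 = 12.065 mol/s
Reaction term: ξ·ΔH°_rxn = 12.065 × 84.5 = 1019.5 kJ/s
Sensible, feed 199→25 °C: -503 kJ/s
Outlet flows (mol/s): A 1.1352, B 12.065, C 12.065
Sensible, products 25→104 °C: 240.76 kJ/s
Q = ΔH = 757.24 kJ/s = 757.24 kW
Heat supplied = 2726.1 MJ/h

Q_in = 2730 MJ/h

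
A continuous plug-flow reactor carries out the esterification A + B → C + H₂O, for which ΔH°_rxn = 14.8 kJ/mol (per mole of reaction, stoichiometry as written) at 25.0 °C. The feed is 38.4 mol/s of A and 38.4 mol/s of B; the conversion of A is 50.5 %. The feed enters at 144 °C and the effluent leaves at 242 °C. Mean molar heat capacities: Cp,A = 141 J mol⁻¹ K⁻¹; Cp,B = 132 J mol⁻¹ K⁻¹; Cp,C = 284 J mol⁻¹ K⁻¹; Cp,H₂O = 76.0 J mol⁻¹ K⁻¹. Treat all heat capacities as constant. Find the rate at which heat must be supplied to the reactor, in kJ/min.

Q_in = 101000 kJ/min

Extent of reaction ξ = 0.505 × 38.4 = 19.392 mol/s
Reaction term: ξ·ΔH°_rxn = 19.392 × 14.8 = 287 kJ/s
Sensible, feed 144→25 °C: -1247.5 kJ/s
Outlet flows (mol/s): A 19.008, B 19.008, C 19.392, H₂O 19.392
Sensible, products 25→242 °C: 2641 kJ/s
Q = ΔH = 1680.5 kJ/s = 1680.5 kW
Heat supplied = 100830 kJ/min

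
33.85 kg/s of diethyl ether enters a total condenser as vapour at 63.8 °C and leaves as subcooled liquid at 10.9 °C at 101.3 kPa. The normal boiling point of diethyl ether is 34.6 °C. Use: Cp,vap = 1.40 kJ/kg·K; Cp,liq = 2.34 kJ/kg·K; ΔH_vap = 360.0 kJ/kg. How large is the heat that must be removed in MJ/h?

vapour 63.8→34.6 °C: -40.88 kJ/kg
condensation at 34.6 °C: -360 kJ/kg
liquid 34.6→10.9 °C: -55.458 kJ/kg
Δh = -40.88 + -360 + -55.458 = -456.34 kJ/kg
Q = ṁ·Δh = 33.85 kg/s × -456.34 kJ/kg = -15447 kJ/s
|Q| = 15447 kW = 55609 MJ/h

Q_c = 55600 MJ/h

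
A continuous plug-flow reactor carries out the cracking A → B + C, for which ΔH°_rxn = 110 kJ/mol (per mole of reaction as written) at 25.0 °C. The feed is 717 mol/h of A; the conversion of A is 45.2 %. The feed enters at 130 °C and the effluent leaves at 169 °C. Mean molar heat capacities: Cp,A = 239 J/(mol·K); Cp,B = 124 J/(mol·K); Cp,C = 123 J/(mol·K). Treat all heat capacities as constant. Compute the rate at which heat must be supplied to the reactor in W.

Extent of reaction ξ = 0.452 × 717 = 324.08 mol/h
Reaction term: ξ·ΔH°_rxn = 324.08 × 110 = 35649 kJ/h
Sensible, feed 130→25 °C: -17993 kJ/h
Outlet flows (mol/h): A 392.92, B 324.08, C 324.08
Sensible, products 25→169 °C: 25050 kJ/h
Q = ΔH = 42706 kJ/h = 11.863 kW
Heat supplied = 11863 W

Q_in = 11900 W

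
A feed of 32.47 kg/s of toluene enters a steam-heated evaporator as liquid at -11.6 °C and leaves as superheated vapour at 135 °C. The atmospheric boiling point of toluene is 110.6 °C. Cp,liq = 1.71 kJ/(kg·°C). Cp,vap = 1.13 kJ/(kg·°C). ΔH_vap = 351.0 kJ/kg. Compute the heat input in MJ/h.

Q = 68700 MJ/h

liquid -11.6→110.6 °C: 208.96 kJ/kg
vaporisation at 110.6 °C: 351 kJ/kg
vapour 110.6→135 °C: 27.572 kJ/kg
Δh = 208.96 + 351 + 27.572 = 587.53 kJ/kg
Q = ṁ·Δh = 32.47 kg/s × 587.53 kJ/kg = 19077 kJ/s
|Q| = 19077 kW = 68678 MJ/h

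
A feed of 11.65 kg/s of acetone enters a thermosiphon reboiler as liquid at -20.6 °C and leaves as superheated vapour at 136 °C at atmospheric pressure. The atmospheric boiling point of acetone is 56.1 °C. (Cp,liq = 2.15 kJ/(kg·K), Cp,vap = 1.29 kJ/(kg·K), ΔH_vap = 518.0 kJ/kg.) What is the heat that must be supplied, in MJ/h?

liquid -20.6→56.1 °C: 164.91 kJ/kg
vaporisation at 56.1 °C: 518 kJ/kg
vapour 56.1→136 °C: 103.07 kJ/kg
Δh = 164.91 + 518 + 103.07 = 785.98 kJ/kg
Q = ṁ·Δh = 11.65 kg/s × 785.98 kJ/kg = 9156.6 kJ/s
|Q| = 9156.6 kW = 32964 MJ/h

Q = 33000 MJ/h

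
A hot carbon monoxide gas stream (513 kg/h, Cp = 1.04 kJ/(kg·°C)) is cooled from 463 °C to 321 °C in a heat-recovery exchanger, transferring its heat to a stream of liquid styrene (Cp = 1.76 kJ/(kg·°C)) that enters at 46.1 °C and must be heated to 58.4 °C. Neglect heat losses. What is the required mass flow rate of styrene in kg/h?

Heat released by hot stream: Q = 513 × 1.04 × (463 − 321) = 75760 kJ/h
Energy balance on cold side (adiabatic exchanger): Q = ṁ_c·Cp_c·(T_c,out − T_c,in)
ṁ_c = 75760 / [1.76 × (58.4 − 46.1)] = 3499.6 kg/h

ṁ_c = 3500 kg/h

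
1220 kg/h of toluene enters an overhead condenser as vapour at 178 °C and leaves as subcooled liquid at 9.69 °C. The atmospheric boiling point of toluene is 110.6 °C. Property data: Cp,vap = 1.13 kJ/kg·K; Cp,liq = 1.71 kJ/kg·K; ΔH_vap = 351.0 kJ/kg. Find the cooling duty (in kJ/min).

vapour 178→110.6 °C: -76.162 kJ/kg
condensation at 110.6 °C: -351 kJ/kg
liquid 110.6→9.69 °C: -172.56 kJ/kg
Δh = -76.162 + -351 + -172.56 = -599.72 kJ/kg
Q = ṁ·Δh = 1220 kg/h × -599.72 kJ/kg = -731660 kJ/h
|Q| = 203.24 kW = 12194 kJ/min

Q_c = 12200 kJ/min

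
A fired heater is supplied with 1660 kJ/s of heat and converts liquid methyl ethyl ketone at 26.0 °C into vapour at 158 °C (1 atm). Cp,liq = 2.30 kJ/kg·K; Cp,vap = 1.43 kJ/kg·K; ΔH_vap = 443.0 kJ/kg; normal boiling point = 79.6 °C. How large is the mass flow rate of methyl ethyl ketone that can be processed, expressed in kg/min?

ṁ = 147 kg/min

Δh = 2.30×(79.6−26.0) + 443.0 + 1.43×(158−79.6) = 678.39 kJ/kg
Q = 1660 kJ/s = 1660 kJ/s = 99600 kJ/min
ṁ = Q/Δh = 99600 / 678.39 = 146.82 kg/min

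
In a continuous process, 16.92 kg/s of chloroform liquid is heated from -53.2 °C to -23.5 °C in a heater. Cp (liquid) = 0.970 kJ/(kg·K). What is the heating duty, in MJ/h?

Q = ṁ·Cp·ΔT = 16.92 × 0.970 × (-23.5 − -53.2) = 487.45 kJ/s
Heating duty = 1754.8 MJ/h

Q = 1750 MJ/h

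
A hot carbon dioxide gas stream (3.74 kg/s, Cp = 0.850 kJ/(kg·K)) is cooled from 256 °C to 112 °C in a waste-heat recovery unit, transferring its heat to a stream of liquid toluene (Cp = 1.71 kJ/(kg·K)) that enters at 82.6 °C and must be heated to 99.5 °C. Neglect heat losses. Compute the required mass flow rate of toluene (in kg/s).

Heat released by hot stream: Q = 3.74 × 0.850 × (256 − 112) = 457.78 kJ/s
Energy balance on cold side (adiabatic exchanger): Q = ṁ_c·Cp_c·(T_c,out − T_c,in)
ṁ_c = 457.78 / [1.71 × (99.5 − 82.6)] = 15.841 kg/s

ṁ_c = 15.8 kg/s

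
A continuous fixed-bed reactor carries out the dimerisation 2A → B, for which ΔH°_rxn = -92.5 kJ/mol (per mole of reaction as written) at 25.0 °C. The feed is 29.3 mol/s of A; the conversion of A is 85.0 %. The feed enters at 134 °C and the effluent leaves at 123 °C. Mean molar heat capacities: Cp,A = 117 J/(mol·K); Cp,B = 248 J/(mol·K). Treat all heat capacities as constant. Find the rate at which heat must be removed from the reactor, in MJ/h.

Extent of reaction ξ = 0.850 × 29.3 / 2 = 12.453 mol/s
Reaction term: ξ·ΔH°_rxn = 12.453 × -92.5 = -1151.9 kJ/s
Sensible, feed 134→25 °C: -373.66 kJ/s
Outlet flows (mol/s): A 4.395, B 12.453
Sensible, products 25→123 °C: 353.04 kJ/s
Q = ΔH = -1172.5 kJ/s = -1172.5 kW
Heat removed = 4220.9 MJ/h

Q_out = 4220 MJ/h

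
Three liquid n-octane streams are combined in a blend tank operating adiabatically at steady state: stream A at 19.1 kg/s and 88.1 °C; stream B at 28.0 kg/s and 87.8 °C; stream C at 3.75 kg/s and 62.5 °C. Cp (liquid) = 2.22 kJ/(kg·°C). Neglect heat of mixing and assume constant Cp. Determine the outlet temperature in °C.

T_out = 86.0 °C

Energy balance with Q = 0: Σ ṁᵢCp,ᵢ(T_out − Tᵢ) = 0
Σ ṁᵢCp,ᵢTᵢ = 19.1×2.22×88.1 + 28.0×2.22×87.8 + 3.75×2.22×62.5 = 9713.6
Σ ṁᵢCp,ᵢ = 19.1×2.22 + 28.0×2.22 + 3.75×2.22 = 112.89
T_out = 9713.6 / 112.89 = 86.047 °C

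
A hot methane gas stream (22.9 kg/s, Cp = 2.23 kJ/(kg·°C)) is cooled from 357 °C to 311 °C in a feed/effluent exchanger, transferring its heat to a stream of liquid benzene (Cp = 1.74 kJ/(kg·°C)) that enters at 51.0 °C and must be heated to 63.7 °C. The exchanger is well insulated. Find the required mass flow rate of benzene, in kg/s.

Heat released by hot stream: Q = 22.9 × 2.23 × (357 − 311) = 2349.1 kJ/s
Energy balance on cold side (adiabatic exchanger): Q = ṁ_c·Cp_c·(T_c,out − T_c,in)
ṁ_c = 2349.1 / [1.74 × (63.7 − 51.0)] = 106.3 kg/s

ṁ_c = 106 kg/s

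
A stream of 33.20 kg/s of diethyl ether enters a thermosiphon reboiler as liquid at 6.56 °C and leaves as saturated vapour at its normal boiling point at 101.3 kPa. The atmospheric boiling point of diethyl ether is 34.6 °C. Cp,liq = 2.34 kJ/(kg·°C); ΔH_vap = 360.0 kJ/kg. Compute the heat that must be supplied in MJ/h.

Q = 50900 MJ/h

liquid 6.56→34.6 °C: 65.614 kJ/kg
vaporisation at 34.6 °C: 360 kJ/kg
Δh = 65.614 + 360 = 425.61 kJ/kg
Q = ṁ·Δh = 33.20 kg/s × 425.61 kJ/kg = 14130 kJ/s
|Q| = 14130 kW = 50869 MJ/h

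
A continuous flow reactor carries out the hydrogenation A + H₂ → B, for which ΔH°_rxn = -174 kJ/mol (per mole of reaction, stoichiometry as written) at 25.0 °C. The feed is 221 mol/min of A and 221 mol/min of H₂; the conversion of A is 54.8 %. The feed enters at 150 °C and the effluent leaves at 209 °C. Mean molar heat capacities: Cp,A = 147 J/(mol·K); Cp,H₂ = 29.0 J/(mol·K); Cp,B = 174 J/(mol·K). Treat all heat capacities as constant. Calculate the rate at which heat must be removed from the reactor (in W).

Q_out = 314000 W

Extent of reaction ξ = 0.548 × 221 = 121.11 mol/min
Reaction term: ξ·ΔH°_rxn = 121.11 × -174 = -21073 kJ/min
Sensible, feed 150→25 °C: -4862 kJ/min
Outlet flows (mol/min): A 99.892, H₂ 99.892, B 121.11
Sensible, products 25→209 °C: 7112.3 kJ/min
Q = ΔH = -18822 kJ/min = -313.71 kW
Heat removed = 313710 W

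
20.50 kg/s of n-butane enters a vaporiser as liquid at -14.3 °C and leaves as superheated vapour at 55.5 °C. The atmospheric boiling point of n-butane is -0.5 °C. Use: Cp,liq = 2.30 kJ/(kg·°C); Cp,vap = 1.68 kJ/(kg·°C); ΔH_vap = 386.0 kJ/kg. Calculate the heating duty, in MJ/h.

Q = 37800 MJ/h

liquid -14.3→-0.5 °C: 31.74 kJ/kg
vaporisation at -0.5 °C: 386 kJ/kg
vapour -0.5→55.5 °C: 94.08 kJ/kg
Δh = 31.74 + 386 + 94.08 = 511.82 kJ/kg
Q = ṁ·Δh = 20.50 kg/s × 511.82 kJ/kg = 10492 kJ/s
|Q| = 10492 kW = 37772 MJ/h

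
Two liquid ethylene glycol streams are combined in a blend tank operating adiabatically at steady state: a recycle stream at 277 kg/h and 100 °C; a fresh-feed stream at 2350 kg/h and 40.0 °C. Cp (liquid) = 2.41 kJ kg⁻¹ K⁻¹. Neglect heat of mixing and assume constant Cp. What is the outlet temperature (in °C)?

No heat crosses the boundary, so H_out = H_in.
Σ ṁᵢCp,ᵢTᵢ = 277×2.41×100 + 2350×2.41×40.0 = 293300
Σ ṁᵢCp,ᵢ = 277×2.41 + 2350×2.41 = 6331.1
T_out = 293300 / 6331.1 = 46.327 °C

T_out = 46.3 °C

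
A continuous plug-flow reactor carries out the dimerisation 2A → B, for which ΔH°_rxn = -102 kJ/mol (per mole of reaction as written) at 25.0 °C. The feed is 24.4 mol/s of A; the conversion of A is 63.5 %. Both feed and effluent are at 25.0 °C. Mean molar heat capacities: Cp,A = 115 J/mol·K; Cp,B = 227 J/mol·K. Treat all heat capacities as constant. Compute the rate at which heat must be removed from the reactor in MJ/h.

Q_out = 2840 MJ/h

Extent of reaction ξ = 0.635 × 24.4 / 2 = 7.747 mol/s
Reaction term: ξ·ΔH°_rxn = 7.747 × -102 = -790.19 kJ/s
Q = ΔH = -790.19 kJ/s = -790.19 kW
Heat removed = 2844.7 MJ/h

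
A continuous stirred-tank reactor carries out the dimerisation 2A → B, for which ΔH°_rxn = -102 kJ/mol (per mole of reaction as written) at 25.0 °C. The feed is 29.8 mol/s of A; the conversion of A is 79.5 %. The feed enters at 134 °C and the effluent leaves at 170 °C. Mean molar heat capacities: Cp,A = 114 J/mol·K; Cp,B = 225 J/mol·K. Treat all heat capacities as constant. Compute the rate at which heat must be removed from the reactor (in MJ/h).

Q_out = 3930 MJ/h

Extent of reaction ξ = 0.795 × 29.8 / 2 = 11.846 mol/s
Reaction term: ξ·ΔH°_rxn = 11.846 × -102 = -1208.2 kJ/s
Sensible, feed 134→25 °C: -370.29 kJ/s
Outlet flows (mol/s): A 6.109, B 11.846
Sensible, products 25→170 °C: 487.44 kJ/s
Q = ΔH = -1091.1 kJ/s = -1091.1 kW
Heat removed = 3927.9 MJ/h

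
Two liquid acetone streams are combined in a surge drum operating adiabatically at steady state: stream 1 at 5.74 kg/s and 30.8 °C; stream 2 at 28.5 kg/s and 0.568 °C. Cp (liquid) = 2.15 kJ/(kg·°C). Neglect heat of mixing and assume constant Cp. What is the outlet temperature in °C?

T_out = 5.64 °C

Adiabatic, steady state ⇒ Σ ṁᵢCp,ᵢ(T_out − Tᵢ) = 0
T_out = Σ ṁᵢCp,ᵢTᵢ / Σ ṁᵢCp,ᵢ
      = 414.91 / 73.616 = 5.6361 °C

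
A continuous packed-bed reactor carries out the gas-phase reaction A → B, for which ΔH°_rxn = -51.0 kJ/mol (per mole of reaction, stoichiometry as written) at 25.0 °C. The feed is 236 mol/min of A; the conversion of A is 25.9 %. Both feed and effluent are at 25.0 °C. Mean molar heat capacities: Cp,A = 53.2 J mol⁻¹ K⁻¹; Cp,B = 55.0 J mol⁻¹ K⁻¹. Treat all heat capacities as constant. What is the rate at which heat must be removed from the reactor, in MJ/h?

Extent of reaction ξ = 0.259 × 236 = 61.124 mol/min
Reaction term: ξ·ΔH°_rxn = 61.124 × -51.0 = -3117.3 kJ/min
Q = ΔH = -3117.3 kJ/min = -51.955 kW
Heat removed = 187.04 MJ/h

Q_out = 187 MJ/h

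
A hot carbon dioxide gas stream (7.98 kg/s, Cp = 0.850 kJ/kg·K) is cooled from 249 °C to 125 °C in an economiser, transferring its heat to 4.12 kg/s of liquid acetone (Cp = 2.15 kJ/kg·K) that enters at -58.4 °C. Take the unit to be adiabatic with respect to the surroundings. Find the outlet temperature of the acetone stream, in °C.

Heat released by hot stream: Q = 7.98 × 0.850 × (249 − 125) = 841.09 kJ/s
Energy balance on cold side (adiabatic exchanger): Q = ṁ_c·Cp_c·(T_c,out − T_c,in)
T_c,out = -58.4 + 841.09/(4.12 × 2.15) = 36.553 °C

T_c,out = 36.6 °C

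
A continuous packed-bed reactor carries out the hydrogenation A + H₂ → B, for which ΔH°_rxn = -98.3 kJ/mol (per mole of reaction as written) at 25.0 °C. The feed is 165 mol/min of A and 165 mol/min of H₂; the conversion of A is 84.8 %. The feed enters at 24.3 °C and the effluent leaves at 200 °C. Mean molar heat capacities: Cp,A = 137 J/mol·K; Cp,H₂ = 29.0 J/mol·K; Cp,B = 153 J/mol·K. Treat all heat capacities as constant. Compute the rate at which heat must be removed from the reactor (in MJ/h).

Q_out = 556 MJ/h

Extent of reaction ξ = 0.848 × 165 = 139.92 mol/min
Reaction term: ξ·ΔH°_rxn = 139.92 × -98.3 = -13754 kJ/min
Sensible, feed 24.3→25 °C: 19.173 kJ/min
Outlet flows (mol/min): A 25.08, H₂ 25.08, B 139.92
Sensible, products 25→200 °C: 4474.9 kJ/min
Q = ΔH = -9260 kJ/min = -154.33 kW
Heat removed = 555.6 MJ/h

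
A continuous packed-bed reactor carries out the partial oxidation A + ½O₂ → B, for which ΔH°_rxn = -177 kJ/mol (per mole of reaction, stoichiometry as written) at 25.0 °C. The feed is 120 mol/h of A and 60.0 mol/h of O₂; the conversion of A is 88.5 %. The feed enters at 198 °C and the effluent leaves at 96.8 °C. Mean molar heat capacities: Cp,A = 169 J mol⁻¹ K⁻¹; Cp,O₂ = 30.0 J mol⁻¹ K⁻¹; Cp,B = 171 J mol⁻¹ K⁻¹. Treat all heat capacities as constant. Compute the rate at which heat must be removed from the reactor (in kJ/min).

Extent of reaction ξ = 0.885 × 120 = 106.2 mol/h
Reaction term: ξ·ΔH°_rxn = 106.2 × -177 = -18797 kJ/h
Sensible, feed 198→25 °C: -3819.8 kJ/h
Outlet flows (mol/h): A 13.8, O₂ 6.9, B 106.2
Sensible, products 25→96.8 °C: 1486.2 kJ/h
Q = ΔH = -21131 kJ/h = -5.8697 kW
Heat removed = 352.18 kJ/min

Q_out = 352 kJ/min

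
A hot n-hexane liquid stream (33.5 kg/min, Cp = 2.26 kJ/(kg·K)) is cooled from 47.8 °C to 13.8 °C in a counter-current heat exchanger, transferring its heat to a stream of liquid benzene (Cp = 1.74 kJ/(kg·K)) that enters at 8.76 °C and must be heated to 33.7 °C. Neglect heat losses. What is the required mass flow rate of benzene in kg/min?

Heat released by hot stream: Q = 33.5 × 2.26 × (47.8 − 13.8) = 2574.1 kJ/min
Energy balance on cold side (adiabatic exchanger): Q = ṁ_c·Cp_c·(T_c,out − T_c,in)
ṁ_c = 2574.1 / [1.74 × (33.7 − 8.76)] = 59.318 kg/min

ṁ_c = 59.3 kg/min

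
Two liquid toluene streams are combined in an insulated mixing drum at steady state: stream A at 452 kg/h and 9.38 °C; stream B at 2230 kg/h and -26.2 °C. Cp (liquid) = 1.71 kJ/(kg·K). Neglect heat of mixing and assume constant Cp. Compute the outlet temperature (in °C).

Energy balance with Q = 0: Σ ṁᵢCp,ᵢ(T_out − Tᵢ) = 0
Σ ṁᵢCp,ᵢTᵢ = 452×1.71×9.38 + 2230×1.71×-26.2 = -92658
Σ ṁᵢCp,ᵢ = 452×1.71 + 2230×1.71 = 4586.2
T_out = -92658 / 4586.2 = -20.204 °C

T_out = -20.2 °C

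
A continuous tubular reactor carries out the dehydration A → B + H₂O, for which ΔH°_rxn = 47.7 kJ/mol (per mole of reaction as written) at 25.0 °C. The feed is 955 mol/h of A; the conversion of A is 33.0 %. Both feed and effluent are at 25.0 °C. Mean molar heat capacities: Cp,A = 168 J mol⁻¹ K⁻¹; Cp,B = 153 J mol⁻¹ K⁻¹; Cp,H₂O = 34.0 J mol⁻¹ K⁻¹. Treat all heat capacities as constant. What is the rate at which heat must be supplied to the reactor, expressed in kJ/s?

Q_in = 4.18 kJ/s

Extent of reaction ξ = 0.330 × 955 = 315.15 mol/h
Reaction term: ξ·ΔH°_rxn = 315.15 × 47.7 = 15033 kJ/h
Q = ΔH = 15033 kJ/h = 4.1757 kW
Heat supplied = 4.1757 kJ/s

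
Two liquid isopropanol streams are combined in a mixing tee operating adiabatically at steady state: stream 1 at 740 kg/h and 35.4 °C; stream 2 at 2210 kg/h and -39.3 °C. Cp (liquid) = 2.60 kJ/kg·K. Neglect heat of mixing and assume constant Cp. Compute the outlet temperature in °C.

T_out = -20.6 °C

Energy balance with Q = 0: Σ ṁᵢCp,ᵢ(T_out − Tᵢ) = 0
Σ ṁᵢCp,ᵢTᵢ = 740×2.60×35.4 + 2210×2.60×-39.3 = -157710
Σ ṁᵢCp,ᵢ = 740×2.60 + 2210×2.60 = 7670
T_out = -157710 / 7670 = -20.562 °C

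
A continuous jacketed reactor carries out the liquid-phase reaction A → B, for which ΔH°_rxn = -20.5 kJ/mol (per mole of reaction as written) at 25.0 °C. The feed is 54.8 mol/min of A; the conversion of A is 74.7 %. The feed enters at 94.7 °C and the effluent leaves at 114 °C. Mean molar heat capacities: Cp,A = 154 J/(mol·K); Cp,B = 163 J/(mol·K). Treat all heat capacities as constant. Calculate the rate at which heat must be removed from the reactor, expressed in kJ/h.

Extent of reaction ξ = 0.747 × 54.8 = 40.936 mol/min
Reaction term: ξ·ΔH°_rxn = 40.936 × -20.5 = -839.18 kJ/min
Sensible, feed 94.7→25 °C: -588.21 kJ/min
Outlet flows (mol/min): A 13.864, B 40.936
Sensible, products 25→114 °C: 783.88 kJ/min
Q = ΔH = -643.51 kJ/min = -10.725 kW
Heat removed = 38611 kJ/h

Q_out = 38600 kJ/h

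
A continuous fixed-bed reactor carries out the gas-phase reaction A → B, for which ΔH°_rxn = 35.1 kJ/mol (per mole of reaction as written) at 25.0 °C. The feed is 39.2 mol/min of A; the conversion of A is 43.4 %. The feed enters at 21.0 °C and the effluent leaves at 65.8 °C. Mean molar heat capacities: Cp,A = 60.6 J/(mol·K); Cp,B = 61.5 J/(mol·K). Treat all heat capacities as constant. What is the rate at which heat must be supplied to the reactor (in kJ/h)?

Extent of reaction ξ = 0.434 × 39.2 = 17.013 mol/min
Reaction term: ξ·ΔH°_rxn = 17.013 × 35.1 = 597.15 kJ/min
Sensible, feed 21.0→25 °C: 9.5021 kJ/min
Outlet flows (mol/min): A 22.187, B 17.013
Sensible, products 25→65.8 °C: 97.546 kJ/min
Q = ΔH = 704.2 kJ/min = 11.737 kW
Heat supplied = 42252 kJ/h

Q_in = 42300 kJ/h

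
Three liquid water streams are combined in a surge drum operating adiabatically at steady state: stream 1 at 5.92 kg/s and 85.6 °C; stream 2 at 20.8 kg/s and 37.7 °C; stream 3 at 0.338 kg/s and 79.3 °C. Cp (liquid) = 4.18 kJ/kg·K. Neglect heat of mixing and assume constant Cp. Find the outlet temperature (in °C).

T_out = 48.7 °C

No heat crosses the boundary, so H_out = H_in.
Σ ṁᵢCp,ᵢTᵢ = 5.92×4.18×85.6 + 20.8×4.18×37.7 + 0.338×4.18×79.3 = 5508.1
Σ ṁᵢCp,ᵢ = 5.92×4.18 + 20.8×4.18 + 0.338×4.18 = 113.1
T_out = 5508.1 / 113.1 = 48.7 °C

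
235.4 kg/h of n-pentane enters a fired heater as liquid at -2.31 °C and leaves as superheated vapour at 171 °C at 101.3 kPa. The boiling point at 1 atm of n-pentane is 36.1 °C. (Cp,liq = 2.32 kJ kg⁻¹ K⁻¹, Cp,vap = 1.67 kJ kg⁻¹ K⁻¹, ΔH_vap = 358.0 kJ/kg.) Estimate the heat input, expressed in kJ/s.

Q = 44.0 kJ/s

liquid -2.31→36.1 °C: 89.111 kJ/kg
vaporisation at 36.1 °C: 358 kJ/kg
vapour 36.1→171 °C: 225.28 kJ/kg
Δh = 89.111 + 358 + 225.28 = 672.39 kJ/kg
Q = ṁ·Δh = 235.4 kg/h × 672.39 kJ/kg = 158280 kJ/h
|Q| = 43.967 kW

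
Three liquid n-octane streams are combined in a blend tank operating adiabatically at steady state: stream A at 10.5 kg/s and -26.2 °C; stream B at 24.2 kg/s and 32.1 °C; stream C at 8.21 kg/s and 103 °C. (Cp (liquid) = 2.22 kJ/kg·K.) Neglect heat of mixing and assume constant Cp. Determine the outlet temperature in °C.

Energy balance with Q = 0: Σ ṁᵢCp,ᵢ(T_out − Tᵢ) = 0
Σ ṁᵢCp,ᵢTᵢ = 10.5×2.22×-26.2 + 24.2×2.22×32.1 + 8.21×2.22×103 = 2991.1
Σ ṁᵢCp,ᵢ = 10.5×2.22 + 24.2×2.22 + 8.21×2.22 = 95.26
T_out = 2991.1 / 95.26 = 31.399 °C

T_out = 31.4 °C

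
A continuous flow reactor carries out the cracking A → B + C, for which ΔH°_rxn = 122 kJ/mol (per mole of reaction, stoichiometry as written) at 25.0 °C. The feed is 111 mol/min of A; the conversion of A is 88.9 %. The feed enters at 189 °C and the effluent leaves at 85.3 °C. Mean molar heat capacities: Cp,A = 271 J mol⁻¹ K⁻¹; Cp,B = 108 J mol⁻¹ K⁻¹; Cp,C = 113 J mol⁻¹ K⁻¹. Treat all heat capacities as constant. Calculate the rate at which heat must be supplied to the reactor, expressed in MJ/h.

Q_in = 517 MJ/h

Extent of reaction ξ = 0.889 × 111 = 98.679 mol/min
Reaction term: ξ·ΔH°_rxn = 98.679 × 122 = 12039 kJ/min
Sensible, feed 189→25 °C: -4933.3 kJ/min
Outlet flows (mol/min): A 12.321, B 98.679, C 98.679
Sensible, products 25→85.3 °C: 1516.4 kJ/min
Q = ΔH = 8621.9 kJ/min = 143.7 kW
Heat supplied = 517.32 MJ/h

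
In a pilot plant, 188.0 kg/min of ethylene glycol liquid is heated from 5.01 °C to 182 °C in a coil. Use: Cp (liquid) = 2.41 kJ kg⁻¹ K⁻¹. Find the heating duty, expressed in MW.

Q = 1.34 MW

Q = ṁ·Cp·ΔT = 188.0 × 2.41 × (182 − 5.01) = 80191 kJ/min
Converting: 80191 / 60 s = 1336.5 kW
Heating duty = 1.3365 MW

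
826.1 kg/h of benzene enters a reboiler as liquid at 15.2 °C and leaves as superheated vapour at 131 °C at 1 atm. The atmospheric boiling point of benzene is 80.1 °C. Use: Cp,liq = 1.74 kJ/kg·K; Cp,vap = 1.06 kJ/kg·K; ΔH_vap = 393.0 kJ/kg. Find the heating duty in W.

liquid 15.2→80.1 °C: 112.93 kJ/kg
vaporisation at 80.1 °C: 393 kJ/kg
vapour 80.1→131 °C: 53.954 kJ/kg
Δh = 112.93 + 393 + 53.954 = 559.88 kJ/kg
Q = ṁ·Δh = 826.1 kg/h × 559.88 kJ/kg = 462520 kJ/h
|Q| = 128.48 kW = 128480 W

Q = 128000 W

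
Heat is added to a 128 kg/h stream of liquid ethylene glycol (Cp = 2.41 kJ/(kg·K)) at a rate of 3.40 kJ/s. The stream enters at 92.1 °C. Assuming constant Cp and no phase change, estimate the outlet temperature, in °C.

Q = 3.40 kJ/s = 12240 kJ/h
ΔT = Q/(ṁ·Cp) = 12240/(128×2.41) = 39.678 K
T_out = 92.1 + 39.678 = 131.78 °C

T_out = 132 °C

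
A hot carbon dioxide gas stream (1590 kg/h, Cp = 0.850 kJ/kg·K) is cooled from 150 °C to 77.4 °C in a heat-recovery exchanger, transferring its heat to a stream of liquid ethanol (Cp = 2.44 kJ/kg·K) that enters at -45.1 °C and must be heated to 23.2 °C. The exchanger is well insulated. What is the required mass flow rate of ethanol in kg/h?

ṁ_c = 589 kg/h

Heat released by hot stream: Q = 1590 × 0.850 × (150 − 77.4) = 98119 kJ/h
Energy balance on cold side (adiabatic exchanger): Q = ṁ_c·Cp_c·(T_c,out − T_c,in)
ṁ_c = 98119 / [2.44 × (23.2 − -45.1)] = 588.77 kg/h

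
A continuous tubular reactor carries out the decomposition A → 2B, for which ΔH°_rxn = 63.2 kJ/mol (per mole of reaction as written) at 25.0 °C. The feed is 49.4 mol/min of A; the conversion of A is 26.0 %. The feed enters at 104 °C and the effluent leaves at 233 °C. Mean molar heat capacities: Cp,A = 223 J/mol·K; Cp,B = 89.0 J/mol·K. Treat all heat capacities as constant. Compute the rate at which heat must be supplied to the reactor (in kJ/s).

Q_in = 35.2 kJ/s

Extent of reaction ξ = 0.260 × 49.4 = 12.844 mol/min
Reaction term: ξ·ΔH°_rxn = 12.844 × 63.2 = 811.74 kJ/min
Sensible, feed 104→25 °C: -870.28 kJ/min
Outlet flows (mol/min): A 36.556, B 25.688
Sensible, products 25→233 °C: 2171.1 kJ/min
Q = ΔH = 2112.6 kJ/min = 35.21 kW
Heat supplied = 35.21 kJ/s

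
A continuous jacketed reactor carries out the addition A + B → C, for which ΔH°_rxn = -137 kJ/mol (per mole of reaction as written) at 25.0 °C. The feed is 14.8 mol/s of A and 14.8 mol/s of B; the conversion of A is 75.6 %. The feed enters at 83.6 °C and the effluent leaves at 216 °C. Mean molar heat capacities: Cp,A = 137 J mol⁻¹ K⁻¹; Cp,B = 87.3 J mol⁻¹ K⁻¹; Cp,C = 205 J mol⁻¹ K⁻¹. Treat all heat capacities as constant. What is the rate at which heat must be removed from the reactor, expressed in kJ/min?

Q_out = 68100 kJ/min

Extent of reaction ξ = 0.756 × 14.8 = 11.189 mol/s
Reaction term: ξ·ΔH°_rxn = 11.189 × -137 = -1532.9 kJ/s
Sensible, feed 83.6→25 °C: -194.53 kJ/s
Outlet flows (mol/s): A 3.6112, B 3.6112, C 11.189
Sensible, products 25→216 °C: 592.81 kJ/s
Q = ΔH = -1134.6 kJ/s = -1134.6 kW
Heat removed = 68075 kJ/min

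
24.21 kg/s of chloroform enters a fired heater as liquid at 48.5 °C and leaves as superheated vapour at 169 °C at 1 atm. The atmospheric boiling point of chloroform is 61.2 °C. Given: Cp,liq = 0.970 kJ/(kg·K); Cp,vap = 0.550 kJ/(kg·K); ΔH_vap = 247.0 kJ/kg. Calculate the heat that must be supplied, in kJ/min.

liquid 48.5→61.2 °C: 12.319 kJ/kg
vaporisation at 61.2 °C: 247 kJ/kg
vapour 61.2→169 °C: 59.29 kJ/kg
Δh = 12.319 + 247 + 59.29 = 318.61 kJ/kg
Q = ṁ·Δh = 24.21 kg/s × 318.61 kJ/kg = 7713.5 kJ/s
|Q| = 7713.5 kW = 462810 kJ/min

Q = 463000 kJ/min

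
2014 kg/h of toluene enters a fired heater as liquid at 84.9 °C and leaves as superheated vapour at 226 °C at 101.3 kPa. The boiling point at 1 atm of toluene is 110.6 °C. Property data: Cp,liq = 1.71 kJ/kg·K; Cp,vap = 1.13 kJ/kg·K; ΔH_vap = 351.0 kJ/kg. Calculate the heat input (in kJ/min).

liquid 84.9→110.6 °C: 43.947 kJ/kg
vaporisation at 110.6 °C: 351 kJ/kg
vapour 110.6→226 °C: 130.4 kJ/kg
Δh = 43.947 + 351 + 130.4 = 525.35 kJ/kg
Q = ṁ·Δh = 2014 kg/h × 525.35 kJ/kg = 1.0581e+06 kJ/h
|Q| = 293.9 kW = 17634 kJ/min

Q = 17600 kJ/min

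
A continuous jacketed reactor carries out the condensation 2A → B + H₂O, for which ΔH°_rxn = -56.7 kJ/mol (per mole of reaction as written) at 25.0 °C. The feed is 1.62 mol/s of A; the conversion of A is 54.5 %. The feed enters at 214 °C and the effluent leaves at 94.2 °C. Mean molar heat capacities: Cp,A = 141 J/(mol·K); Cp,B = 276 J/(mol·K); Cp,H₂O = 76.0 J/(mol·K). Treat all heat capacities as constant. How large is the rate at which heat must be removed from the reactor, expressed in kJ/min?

Extent of reaction ξ = 0.545 × 1.62 / 2 = 0.44145 mol/s
Reaction term: ξ·ΔH°_rxn = 0.44145 × -56.7 = -25.03 kJ/s
Sensible, feed 214→25 °C: -43.171 kJ/s
Outlet flows (mol/s): A 0.7371, B 0.44145, H₂O 0.44145
Sensible, products 25→94.2 °C: 17.945 kJ/s
Q = ΔH = -50.257 kJ/s = -50.257 kW
Heat removed = 3015.4 kJ/min

Q_out = 3020 kJ/min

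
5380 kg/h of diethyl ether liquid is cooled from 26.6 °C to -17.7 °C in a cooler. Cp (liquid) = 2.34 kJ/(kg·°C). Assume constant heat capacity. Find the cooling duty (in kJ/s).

Q_c = 155 kJ/s

Q = ṁ·Cp·ΔT = 5380 × 2.34 × (-17.7 − 26.6) = -557700 kJ/h
Converting: 557700 / 3600 s = 154.92 kW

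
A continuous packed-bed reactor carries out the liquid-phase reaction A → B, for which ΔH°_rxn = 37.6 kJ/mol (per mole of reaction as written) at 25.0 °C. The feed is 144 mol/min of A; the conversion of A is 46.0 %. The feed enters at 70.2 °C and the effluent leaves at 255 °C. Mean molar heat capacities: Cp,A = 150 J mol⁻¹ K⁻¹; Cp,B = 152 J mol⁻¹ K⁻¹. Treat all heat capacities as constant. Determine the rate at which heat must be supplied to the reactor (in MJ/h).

Extent of reaction ξ = 0.460 × 144 = 66.24 mol/min
Reaction term: ξ·ΔH°_rxn = 66.24 × 37.6 = 2490.6 kJ/min
Sensible, feed 70.2→25 °C: -976.32 kJ/min
Outlet flows (mol/min): A 77.76, B 66.24
Sensible, products 25→255 °C: 4998.5 kJ/min
Q = ΔH = 6512.8 kJ/min = 108.55 kW
Heat supplied = 390.77 MJ/h

Q_in = 391 MJ/h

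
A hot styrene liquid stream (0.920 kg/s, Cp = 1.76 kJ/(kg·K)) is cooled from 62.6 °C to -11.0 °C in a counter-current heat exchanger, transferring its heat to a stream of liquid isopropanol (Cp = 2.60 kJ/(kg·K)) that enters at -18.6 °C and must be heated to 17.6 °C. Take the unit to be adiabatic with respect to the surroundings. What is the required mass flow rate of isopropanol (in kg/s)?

Heat released by hot stream: Q = 0.920 × 1.76 × (62.6 − -11.0) = 119.17 kJ/s
Energy balance on cold side (adiabatic exchanger): Q = ṁ_c·Cp_c·(T_c,out − T_c,in)
ṁ_c = 119.17 / [2.60 × (17.6 − -18.6)] = 1.2662 kg/s

ṁ_c = 1.27 kg/s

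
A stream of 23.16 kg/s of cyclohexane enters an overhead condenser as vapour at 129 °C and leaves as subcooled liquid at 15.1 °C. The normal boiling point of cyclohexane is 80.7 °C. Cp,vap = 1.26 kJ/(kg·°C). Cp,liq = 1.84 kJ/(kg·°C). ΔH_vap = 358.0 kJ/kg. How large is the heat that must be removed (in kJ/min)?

vapour 129→80.7 °C: -60.858 kJ/kg
condensation at 80.7 °C: -358 kJ/kg
liquid 80.7→15.1 °C: -120.7 kJ/kg
Δh = -60.858 + -358 + -120.7 = -539.56 kJ/kg
Q = ṁ·Δh = 23.16 kg/s × -539.56 kJ/kg = -12496 kJ/s
|Q| = 12496 kW = 749780 kJ/min

Q_c = 750000 kJ/min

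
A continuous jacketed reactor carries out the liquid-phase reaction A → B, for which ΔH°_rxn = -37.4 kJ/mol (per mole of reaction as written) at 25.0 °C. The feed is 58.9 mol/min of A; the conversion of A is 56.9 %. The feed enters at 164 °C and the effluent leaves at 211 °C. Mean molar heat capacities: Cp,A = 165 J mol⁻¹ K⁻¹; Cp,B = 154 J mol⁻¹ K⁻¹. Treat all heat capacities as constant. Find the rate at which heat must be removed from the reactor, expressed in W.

Q_out = 14400 W

Extent of reaction ξ = 0.569 × 58.9 = 33.514 mol/min
Reaction term: ξ·ΔH°_rxn = 33.514 × -37.4 = -1253.4 kJ/min
Sensible, feed 164→25 °C: -1350.9 kJ/min
Outlet flows (mol/min): A 25.386, B 33.514
Sensible, products 25→211 °C: 1739.1 kJ/min
Q = ΔH = -865.23 kJ/min = -14.42 kW
Heat removed = 14420 W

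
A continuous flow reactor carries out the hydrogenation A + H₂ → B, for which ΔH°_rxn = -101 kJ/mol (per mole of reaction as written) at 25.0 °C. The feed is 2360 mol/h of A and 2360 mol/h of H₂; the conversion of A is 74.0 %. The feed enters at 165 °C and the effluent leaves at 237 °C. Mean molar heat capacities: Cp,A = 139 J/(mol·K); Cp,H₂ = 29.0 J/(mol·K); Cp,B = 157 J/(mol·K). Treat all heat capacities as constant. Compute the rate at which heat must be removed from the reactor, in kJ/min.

Extent of reaction ξ = 0.740 × 2360 = 1746.4 mol/h
Reaction term: ξ·ΔH°_rxn = 1746.4 × -101 = -176390 kJ/h
Sensible, feed 165→25 °C: -55507 kJ/h
Outlet flows (mol/h): A 613.6, H₂ 613.6, B 1746.4
Sensible, products 25→237 °C: 79981 kJ/h
Q = ΔH = -151910 kJ/h = -42.198 kW
Heat removed = 2531.9 kJ/min

Q_out = 2530 kJ/min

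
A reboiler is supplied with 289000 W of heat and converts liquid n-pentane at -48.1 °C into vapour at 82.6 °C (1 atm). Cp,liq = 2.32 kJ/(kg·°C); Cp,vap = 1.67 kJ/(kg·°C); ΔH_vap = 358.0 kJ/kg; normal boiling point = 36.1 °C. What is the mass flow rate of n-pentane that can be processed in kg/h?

ṁ = 1650 kg/h

Δh = 2.32×(36.1−-48.1) + 358.0 + 1.67×(82.6−36.1) = 631 kJ/kg
Q = 289000 W = 289 kJ/s = 1.0404e+06 kJ/h
ṁ = Q/Δh = 1.0404e+06 / 631 = 1648.8 kg/h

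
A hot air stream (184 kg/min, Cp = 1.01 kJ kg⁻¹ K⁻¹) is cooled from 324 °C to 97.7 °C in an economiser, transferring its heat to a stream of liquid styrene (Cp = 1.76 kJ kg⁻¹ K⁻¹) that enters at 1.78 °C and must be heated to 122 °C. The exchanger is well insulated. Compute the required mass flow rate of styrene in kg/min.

ṁ_c = 199 kg/min

Heat released by hot stream: Q = 184 × 1.01 × (324 − 97.7) = 42056 kJ/min
Energy balance on cold side (adiabatic exchanger): Q = ṁ_c·Cp_c·(T_c,out − T_c,in)
ṁ_c = 42056 / [1.76 × (122 − 1.78)] = 198.76 kg/min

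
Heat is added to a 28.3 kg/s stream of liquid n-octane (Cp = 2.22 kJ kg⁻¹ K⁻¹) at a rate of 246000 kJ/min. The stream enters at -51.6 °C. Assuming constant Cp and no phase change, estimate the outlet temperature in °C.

T_out = 13.7 °C

Q = 246000 kJ/min = 4100 kJ/s
ΔT = Q/(ṁ·Cp) = 4100/(28.3×2.22) = 65.26 K
T_out = -51.6 + 65.26 = 13.66 °C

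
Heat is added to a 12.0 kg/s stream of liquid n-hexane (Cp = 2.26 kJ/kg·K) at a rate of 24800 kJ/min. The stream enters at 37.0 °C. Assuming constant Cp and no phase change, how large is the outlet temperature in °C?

Q = 24800 kJ/min = 413.33 kJ/s
ΔT = Q/(ṁ·Cp) = 413.33/(12.0×2.26) = 15.241 K
T_out = 37.0 + 15.241 = 52.241 °C

T_out = 52.2 °C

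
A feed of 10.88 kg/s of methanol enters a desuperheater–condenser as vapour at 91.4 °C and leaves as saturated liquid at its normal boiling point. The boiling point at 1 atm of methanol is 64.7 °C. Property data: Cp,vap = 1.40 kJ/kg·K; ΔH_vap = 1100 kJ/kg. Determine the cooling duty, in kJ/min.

vapour 91.4→64.7 °C: -37.38 kJ/kg
condensation at 64.7 °C: -1100 kJ/kg
Δh = -37.38 + -1100 = -1137.4 kJ/kg
Q = ṁ·Δh = 10.88 kg/s × -1137.4 kJ/kg = -12375 kJ/s
|Q| = 12375 kW = 742480 kJ/min

Q_c = 742000 kJ/min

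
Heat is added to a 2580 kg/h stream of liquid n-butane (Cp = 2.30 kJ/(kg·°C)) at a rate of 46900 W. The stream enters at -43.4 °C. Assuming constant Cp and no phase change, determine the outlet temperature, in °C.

Q = 46900 W = 168840 kJ/h
ΔT = Q/(ṁ·Cp) = 168840/(2580×2.30) = 28.453 K
T_out = -43.4 + 28.453 = -14.947 °C

T_out = -14.9 °C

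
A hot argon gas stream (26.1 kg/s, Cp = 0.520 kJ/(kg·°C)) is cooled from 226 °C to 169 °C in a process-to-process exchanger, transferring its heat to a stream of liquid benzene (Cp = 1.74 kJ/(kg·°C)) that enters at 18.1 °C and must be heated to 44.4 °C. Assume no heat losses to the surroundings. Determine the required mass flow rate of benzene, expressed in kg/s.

ṁ_c = 16.9 kg/s

Heat released by hot stream: Q = 26.1 × 0.520 × (226 − 169) = 773.6 kJ/s
Energy balance on cold side (adiabatic exchanger): Q = ṁ_c·Cp_c·(T_c,out − T_c,in)
ṁ_c = 773.6 / [1.74 × (44.4 − 18.1)] = 16.905 kg/s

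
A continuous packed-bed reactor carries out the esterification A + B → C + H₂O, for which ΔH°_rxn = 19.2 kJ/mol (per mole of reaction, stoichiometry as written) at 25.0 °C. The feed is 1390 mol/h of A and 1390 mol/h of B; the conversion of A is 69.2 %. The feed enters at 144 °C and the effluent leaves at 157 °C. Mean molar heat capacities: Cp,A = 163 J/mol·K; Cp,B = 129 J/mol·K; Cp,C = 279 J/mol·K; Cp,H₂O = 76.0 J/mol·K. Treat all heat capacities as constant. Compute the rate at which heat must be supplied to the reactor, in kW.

Q_in = 8.82 kW

Extent of reaction ξ = 0.692 × 1390 = 961.88 mol/h
Reaction term: ξ·ΔH°_rxn = 961.88 × 19.2 = 18468 kJ/h
Sensible, feed 144→25 °C: -48300 kJ/h
Outlet flows (mol/h): A 428.12, B 428.12, C 961.88, H₂O 961.88
Sensible, products 25→157 °C: 61575 kJ/h
Q = ΔH = 31744 kJ/h = 8.8176 kW
Heat supplied = 8.8176 kW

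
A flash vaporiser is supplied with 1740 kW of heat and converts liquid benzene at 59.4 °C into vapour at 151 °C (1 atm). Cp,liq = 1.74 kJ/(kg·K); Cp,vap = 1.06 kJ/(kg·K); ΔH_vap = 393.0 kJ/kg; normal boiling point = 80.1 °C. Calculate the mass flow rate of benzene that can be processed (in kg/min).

Δh = 1.74×(80.1−59.4) + 393.0 + 1.06×(151−80.1) = 504.17 kJ/kg
Q = 1740 kW = 1740 kJ/s = 104400 kJ/min
ṁ = Q/Δh = 104400 / 504.17 = 207.07 kg/min

ṁ = 207 kg/min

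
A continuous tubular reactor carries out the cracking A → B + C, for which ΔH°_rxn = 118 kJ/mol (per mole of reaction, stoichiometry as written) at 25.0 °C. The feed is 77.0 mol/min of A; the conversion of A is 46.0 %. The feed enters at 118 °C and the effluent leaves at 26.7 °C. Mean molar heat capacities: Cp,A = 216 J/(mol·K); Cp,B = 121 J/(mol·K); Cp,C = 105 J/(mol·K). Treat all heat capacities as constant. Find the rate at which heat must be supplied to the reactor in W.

Q_in = 44400 W

Extent of reaction ξ = 0.460 × 77.0 = 35.42 mol/min
Reaction term: ξ·ΔH°_rxn = 35.42 × 118 = 4179.6 kJ/min
Sensible, feed 118→25 °C: -1546.8 kJ/min
Outlet flows (mol/min): A 41.58, B 35.42, C 35.42
Sensible, products 25→26.7 °C: 28.877 kJ/min
Q = ΔH = 2661.7 kJ/min = 44.361 kW
Heat supplied = 44361 W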